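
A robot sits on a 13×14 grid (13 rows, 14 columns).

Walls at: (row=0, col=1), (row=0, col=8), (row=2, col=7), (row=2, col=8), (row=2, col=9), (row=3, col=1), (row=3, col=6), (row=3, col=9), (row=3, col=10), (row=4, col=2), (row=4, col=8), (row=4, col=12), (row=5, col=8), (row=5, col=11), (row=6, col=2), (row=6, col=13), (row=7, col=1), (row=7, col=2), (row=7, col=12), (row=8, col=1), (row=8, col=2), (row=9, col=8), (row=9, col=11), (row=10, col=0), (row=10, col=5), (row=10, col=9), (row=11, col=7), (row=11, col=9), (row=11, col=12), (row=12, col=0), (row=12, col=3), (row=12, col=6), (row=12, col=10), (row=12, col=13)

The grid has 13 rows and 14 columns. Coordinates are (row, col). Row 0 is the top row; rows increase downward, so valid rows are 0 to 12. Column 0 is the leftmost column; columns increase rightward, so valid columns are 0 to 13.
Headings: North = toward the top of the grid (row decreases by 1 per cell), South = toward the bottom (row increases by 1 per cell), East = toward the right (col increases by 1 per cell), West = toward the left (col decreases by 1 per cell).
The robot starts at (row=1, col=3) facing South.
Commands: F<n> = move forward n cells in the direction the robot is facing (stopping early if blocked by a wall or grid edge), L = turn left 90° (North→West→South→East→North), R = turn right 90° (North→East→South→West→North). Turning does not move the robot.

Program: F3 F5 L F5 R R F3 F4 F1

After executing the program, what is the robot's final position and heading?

Start: (row=1, col=3), facing South
  F3: move forward 3, now at (row=4, col=3)
  F5: move forward 5, now at (row=9, col=3)
  L: turn left, now facing East
  F5: move forward 4/5 (blocked), now at (row=9, col=7)
  R: turn right, now facing South
  R: turn right, now facing West
  F3: move forward 3, now at (row=9, col=4)
  F4: move forward 4, now at (row=9, col=0)
  F1: move forward 0/1 (blocked), now at (row=9, col=0)
Final: (row=9, col=0), facing West

Answer: Final position: (row=9, col=0), facing West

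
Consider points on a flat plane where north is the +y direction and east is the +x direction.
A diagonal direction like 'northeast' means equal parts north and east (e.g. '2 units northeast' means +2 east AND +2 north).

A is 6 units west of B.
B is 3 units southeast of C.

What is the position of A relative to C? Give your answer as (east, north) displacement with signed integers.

Place C at the origin (east=0, north=0).
  B is 3 units southeast of C: delta (east=+3, north=-3); B at (east=3, north=-3).
  A is 6 units west of B: delta (east=-6, north=+0); A at (east=-3, north=-3).
Therefore A relative to C: (east=-3, north=-3).

Answer: A is at (east=-3, north=-3) relative to C.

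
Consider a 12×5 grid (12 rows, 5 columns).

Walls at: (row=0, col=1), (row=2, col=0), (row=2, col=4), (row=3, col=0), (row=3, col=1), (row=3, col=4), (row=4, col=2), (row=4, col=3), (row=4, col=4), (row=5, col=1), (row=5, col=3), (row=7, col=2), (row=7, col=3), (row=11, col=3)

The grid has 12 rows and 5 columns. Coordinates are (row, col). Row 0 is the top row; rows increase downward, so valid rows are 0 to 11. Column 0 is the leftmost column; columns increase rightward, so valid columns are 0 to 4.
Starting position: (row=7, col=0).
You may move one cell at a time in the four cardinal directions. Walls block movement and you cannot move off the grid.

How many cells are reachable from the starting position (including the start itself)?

Answer: Reachable cells: 32

Derivation:
BFS flood-fill from (row=7, col=0):
  Distance 0: (row=7, col=0)
  Distance 1: (row=6, col=0), (row=7, col=1), (row=8, col=0)
  Distance 2: (row=5, col=0), (row=6, col=1), (row=8, col=1), (row=9, col=0)
  Distance 3: (row=4, col=0), (row=6, col=2), (row=8, col=2), (row=9, col=1), (row=10, col=0)
  Distance 4: (row=4, col=1), (row=5, col=2), (row=6, col=3), (row=8, col=3), (row=9, col=2), (row=10, col=1), (row=11, col=0)
  Distance 5: (row=6, col=4), (row=8, col=4), (row=9, col=3), (row=10, col=2), (row=11, col=1)
  Distance 6: (row=5, col=4), (row=7, col=4), (row=9, col=4), (row=10, col=3), (row=11, col=2)
  Distance 7: (row=10, col=4)
  Distance 8: (row=11, col=4)
Total reachable: 32 (grid has 46 open cells total)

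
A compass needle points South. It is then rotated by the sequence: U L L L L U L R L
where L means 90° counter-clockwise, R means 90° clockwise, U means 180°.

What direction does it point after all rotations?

Answer: Final heading: East

Derivation:
Start: South
  U (U-turn (180°)) -> North
  L (left (90° counter-clockwise)) -> West
  L (left (90° counter-clockwise)) -> South
  L (left (90° counter-clockwise)) -> East
  L (left (90° counter-clockwise)) -> North
  U (U-turn (180°)) -> South
  L (left (90° counter-clockwise)) -> East
  R (right (90° clockwise)) -> South
  L (left (90° counter-clockwise)) -> East
Final: East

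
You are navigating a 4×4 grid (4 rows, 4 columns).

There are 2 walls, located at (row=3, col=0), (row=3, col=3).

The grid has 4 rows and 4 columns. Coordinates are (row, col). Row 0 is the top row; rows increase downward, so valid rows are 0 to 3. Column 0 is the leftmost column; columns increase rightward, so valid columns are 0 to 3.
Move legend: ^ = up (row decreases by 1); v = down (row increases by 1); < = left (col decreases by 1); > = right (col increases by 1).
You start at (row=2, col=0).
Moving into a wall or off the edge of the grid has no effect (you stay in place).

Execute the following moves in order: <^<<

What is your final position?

Answer: Final position: (row=1, col=0)

Derivation:
Start: (row=2, col=0)
  < (left): blocked, stay at (row=2, col=0)
  ^ (up): (row=2, col=0) -> (row=1, col=0)
  < (left): blocked, stay at (row=1, col=0)
  < (left): blocked, stay at (row=1, col=0)
Final: (row=1, col=0)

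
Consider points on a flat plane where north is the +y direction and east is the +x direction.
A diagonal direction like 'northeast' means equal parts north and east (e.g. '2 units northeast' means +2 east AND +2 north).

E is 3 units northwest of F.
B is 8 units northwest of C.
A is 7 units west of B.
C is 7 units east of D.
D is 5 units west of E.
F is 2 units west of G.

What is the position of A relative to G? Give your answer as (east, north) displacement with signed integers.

Place G at the origin (east=0, north=0).
  F is 2 units west of G: delta (east=-2, north=+0); F at (east=-2, north=0).
  E is 3 units northwest of F: delta (east=-3, north=+3); E at (east=-5, north=3).
  D is 5 units west of E: delta (east=-5, north=+0); D at (east=-10, north=3).
  C is 7 units east of D: delta (east=+7, north=+0); C at (east=-3, north=3).
  B is 8 units northwest of C: delta (east=-8, north=+8); B at (east=-11, north=11).
  A is 7 units west of B: delta (east=-7, north=+0); A at (east=-18, north=11).
Therefore A relative to G: (east=-18, north=11).

Answer: A is at (east=-18, north=11) relative to G.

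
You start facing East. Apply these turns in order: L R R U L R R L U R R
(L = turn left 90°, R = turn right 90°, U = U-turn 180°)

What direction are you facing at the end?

Start: East
  L (left (90° counter-clockwise)) -> North
  R (right (90° clockwise)) -> East
  R (right (90° clockwise)) -> South
  U (U-turn (180°)) -> North
  L (left (90° counter-clockwise)) -> West
  R (right (90° clockwise)) -> North
  R (right (90° clockwise)) -> East
  L (left (90° counter-clockwise)) -> North
  U (U-turn (180°)) -> South
  R (right (90° clockwise)) -> West
  R (right (90° clockwise)) -> North
Final: North

Answer: Final heading: North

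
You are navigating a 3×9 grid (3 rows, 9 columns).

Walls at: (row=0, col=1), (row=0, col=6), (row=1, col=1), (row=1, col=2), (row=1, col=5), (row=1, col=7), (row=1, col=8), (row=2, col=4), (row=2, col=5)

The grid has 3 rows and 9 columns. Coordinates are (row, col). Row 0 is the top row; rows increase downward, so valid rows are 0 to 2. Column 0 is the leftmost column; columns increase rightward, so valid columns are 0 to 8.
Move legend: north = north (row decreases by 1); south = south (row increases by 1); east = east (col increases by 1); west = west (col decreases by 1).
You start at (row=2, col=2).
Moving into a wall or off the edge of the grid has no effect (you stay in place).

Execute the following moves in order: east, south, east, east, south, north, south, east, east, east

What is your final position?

Answer: Final position: (row=2, col=3)

Derivation:
Start: (row=2, col=2)
  east (east): (row=2, col=2) -> (row=2, col=3)
  south (south): blocked, stay at (row=2, col=3)
  east (east): blocked, stay at (row=2, col=3)
  east (east): blocked, stay at (row=2, col=3)
  south (south): blocked, stay at (row=2, col=3)
  north (north): (row=2, col=3) -> (row=1, col=3)
  south (south): (row=1, col=3) -> (row=2, col=3)
  [×3]east (east): blocked, stay at (row=2, col=3)
Final: (row=2, col=3)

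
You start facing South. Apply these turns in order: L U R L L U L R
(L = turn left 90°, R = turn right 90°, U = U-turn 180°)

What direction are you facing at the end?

Start: South
  L (left (90° counter-clockwise)) -> East
  U (U-turn (180°)) -> West
  R (right (90° clockwise)) -> North
  L (left (90° counter-clockwise)) -> West
  L (left (90° counter-clockwise)) -> South
  U (U-turn (180°)) -> North
  L (left (90° counter-clockwise)) -> West
  R (right (90° clockwise)) -> North
Final: North

Answer: Final heading: North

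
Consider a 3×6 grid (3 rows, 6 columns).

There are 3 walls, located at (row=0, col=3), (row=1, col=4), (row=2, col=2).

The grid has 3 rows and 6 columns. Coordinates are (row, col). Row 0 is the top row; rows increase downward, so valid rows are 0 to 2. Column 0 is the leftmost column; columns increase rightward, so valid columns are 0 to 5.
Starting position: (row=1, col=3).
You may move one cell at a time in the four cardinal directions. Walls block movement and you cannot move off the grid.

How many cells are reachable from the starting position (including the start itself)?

BFS flood-fill from (row=1, col=3):
  Distance 0: (row=1, col=3)
  Distance 1: (row=1, col=2), (row=2, col=3)
  Distance 2: (row=0, col=2), (row=1, col=1), (row=2, col=4)
  Distance 3: (row=0, col=1), (row=1, col=0), (row=2, col=1), (row=2, col=5)
  Distance 4: (row=0, col=0), (row=1, col=5), (row=2, col=0)
  Distance 5: (row=0, col=5)
  Distance 6: (row=0, col=4)
Total reachable: 15 (grid has 15 open cells total)

Answer: Reachable cells: 15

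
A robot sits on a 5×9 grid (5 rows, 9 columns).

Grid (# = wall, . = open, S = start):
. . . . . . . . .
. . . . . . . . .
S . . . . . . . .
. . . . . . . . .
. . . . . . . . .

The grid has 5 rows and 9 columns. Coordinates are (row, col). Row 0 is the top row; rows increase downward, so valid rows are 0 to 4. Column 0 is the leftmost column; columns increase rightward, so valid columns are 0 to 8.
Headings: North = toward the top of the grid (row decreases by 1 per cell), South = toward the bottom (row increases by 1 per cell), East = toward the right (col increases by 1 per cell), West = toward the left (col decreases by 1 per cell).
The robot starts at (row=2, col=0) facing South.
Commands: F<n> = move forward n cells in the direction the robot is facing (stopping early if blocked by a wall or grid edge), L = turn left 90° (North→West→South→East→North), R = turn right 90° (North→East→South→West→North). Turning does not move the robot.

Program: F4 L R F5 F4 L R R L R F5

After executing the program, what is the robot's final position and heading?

Start: (row=2, col=0), facing South
  F4: move forward 2/4 (blocked), now at (row=4, col=0)
  L: turn left, now facing East
  R: turn right, now facing South
  F5: move forward 0/5 (blocked), now at (row=4, col=0)
  F4: move forward 0/4 (blocked), now at (row=4, col=0)
  L: turn left, now facing East
  R: turn right, now facing South
  R: turn right, now facing West
  L: turn left, now facing South
  R: turn right, now facing West
  F5: move forward 0/5 (blocked), now at (row=4, col=0)
Final: (row=4, col=0), facing West

Answer: Final position: (row=4, col=0), facing West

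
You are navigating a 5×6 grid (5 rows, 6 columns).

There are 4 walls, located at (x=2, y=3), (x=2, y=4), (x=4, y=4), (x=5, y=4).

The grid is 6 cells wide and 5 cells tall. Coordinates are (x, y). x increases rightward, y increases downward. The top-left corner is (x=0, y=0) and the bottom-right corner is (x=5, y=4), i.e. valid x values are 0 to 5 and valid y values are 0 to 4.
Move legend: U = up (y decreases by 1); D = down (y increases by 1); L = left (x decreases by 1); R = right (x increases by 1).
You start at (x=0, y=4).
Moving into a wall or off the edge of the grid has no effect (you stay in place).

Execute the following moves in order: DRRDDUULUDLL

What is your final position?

Start: (x=0, y=4)
  D (down): blocked, stay at (x=0, y=4)
  R (right): (x=0, y=4) -> (x=1, y=4)
  R (right): blocked, stay at (x=1, y=4)
  D (down): blocked, stay at (x=1, y=4)
  D (down): blocked, stay at (x=1, y=4)
  U (up): (x=1, y=4) -> (x=1, y=3)
  U (up): (x=1, y=3) -> (x=1, y=2)
  L (left): (x=1, y=2) -> (x=0, y=2)
  U (up): (x=0, y=2) -> (x=0, y=1)
  D (down): (x=0, y=1) -> (x=0, y=2)
  L (left): blocked, stay at (x=0, y=2)
  L (left): blocked, stay at (x=0, y=2)
Final: (x=0, y=2)

Answer: Final position: (x=0, y=2)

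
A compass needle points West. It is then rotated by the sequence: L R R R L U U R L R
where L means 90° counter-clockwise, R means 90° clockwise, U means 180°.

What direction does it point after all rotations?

Answer: Final heading: East

Derivation:
Start: West
  L (left (90° counter-clockwise)) -> South
  R (right (90° clockwise)) -> West
  R (right (90° clockwise)) -> North
  R (right (90° clockwise)) -> East
  L (left (90° counter-clockwise)) -> North
  U (U-turn (180°)) -> South
  U (U-turn (180°)) -> North
  R (right (90° clockwise)) -> East
  L (left (90° counter-clockwise)) -> North
  R (right (90° clockwise)) -> East
Final: East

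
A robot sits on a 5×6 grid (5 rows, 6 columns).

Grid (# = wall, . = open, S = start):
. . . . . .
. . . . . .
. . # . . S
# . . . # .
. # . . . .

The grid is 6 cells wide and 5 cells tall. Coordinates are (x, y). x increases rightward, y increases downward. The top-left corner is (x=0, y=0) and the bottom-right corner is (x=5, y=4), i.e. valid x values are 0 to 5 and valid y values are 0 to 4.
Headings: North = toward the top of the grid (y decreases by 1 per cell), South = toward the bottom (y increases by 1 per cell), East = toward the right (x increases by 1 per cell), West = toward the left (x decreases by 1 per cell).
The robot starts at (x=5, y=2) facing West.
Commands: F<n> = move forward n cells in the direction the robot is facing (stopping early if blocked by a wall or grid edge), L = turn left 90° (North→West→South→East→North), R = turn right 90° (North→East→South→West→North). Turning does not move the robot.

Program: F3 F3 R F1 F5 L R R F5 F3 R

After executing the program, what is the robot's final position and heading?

Start: (x=5, y=2), facing West
  F3: move forward 2/3 (blocked), now at (x=3, y=2)
  F3: move forward 0/3 (blocked), now at (x=3, y=2)
  R: turn right, now facing North
  F1: move forward 1, now at (x=3, y=1)
  F5: move forward 1/5 (blocked), now at (x=3, y=0)
  L: turn left, now facing West
  R: turn right, now facing North
  R: turn right, now facing East
  F5: move forward 2/5 (blocked), now at (x=5, y=0)
  F3: move forward 0/3 (blocked), now at (x=5, y=0)
  R: turn right, now facing South
Final: (x=5, y=0), facing South

Answer: Final position: (x=5, y=0), facing South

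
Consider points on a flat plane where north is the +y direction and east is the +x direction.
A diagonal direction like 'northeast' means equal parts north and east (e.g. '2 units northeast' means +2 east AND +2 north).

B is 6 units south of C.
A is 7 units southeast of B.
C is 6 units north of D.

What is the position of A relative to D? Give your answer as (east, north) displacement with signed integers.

Place D at the origin (east=0, north=0).
  C is 6 units north of D: delta (east=+0, north=+6); C at (east=0, north=6).
  B is 6 units south of C: delta (east=+0, north=-6); B at (east=0, north=0).
  A is 7 units southeast of B: delta (east=+7, north=-7); A at (east=7, north=-7).
Therefore A relative to D: (east=7, north=-7).

Answer: A is at (east=7, north=-7) relative to D.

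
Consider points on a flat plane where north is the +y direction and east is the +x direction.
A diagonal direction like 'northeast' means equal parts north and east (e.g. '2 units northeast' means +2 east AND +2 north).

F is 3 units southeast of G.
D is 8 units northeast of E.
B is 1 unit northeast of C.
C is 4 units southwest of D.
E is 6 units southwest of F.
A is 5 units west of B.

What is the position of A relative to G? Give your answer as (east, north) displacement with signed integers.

Place G at the origin (east=0, north=0).
  F is 3 units southeast of G: delta (east=+3, north=-3); F at (east=3, north=-3).
  E is 6 units southwest of F: delta (east=-6, north=-6); E at (east=-3, north=-9).
  D is 8 units northeast of E: delta (east=+8, north=+8); D at (east=5, north=-1).
  C is 4 units southwest of D: delta (east=-4, north=-4); C at (east=1, north=-5).
  B is 1 unit northeast of C: delta (east=+1, north=+1); B at (east=2, north=-4).
  A is 5 units west of B: delta (east=-5, north=+0); A at (east=-3, north=-4).
Therefore A relative to G: (east=-3, north=-4).

Answer: A is at (east=-3, north=-4) relative to G.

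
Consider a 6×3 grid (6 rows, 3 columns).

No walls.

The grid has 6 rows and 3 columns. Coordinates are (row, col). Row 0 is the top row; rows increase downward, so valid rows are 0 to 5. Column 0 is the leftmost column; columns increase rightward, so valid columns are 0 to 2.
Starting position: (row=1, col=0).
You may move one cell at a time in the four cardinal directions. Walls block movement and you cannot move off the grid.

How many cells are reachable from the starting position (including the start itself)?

BFS flood-fill from (row=1, col=0):
  Distance 0: (row=1, col=0)
  Distance 1: (row=0, col=0), (row=1, col=1), (row=2, col=0)
  Distance 2: (row=0, col=1), (row=1, col=2), (row=2, col=1), (row=3, col=0)
  Distance 3: (row=0, col=2), (row=2, col=2), (row=3, col=1), (row=4, col=0)
  Distance 4: (row=3, col=2), (row=4, col=1), (row=5, col=0)
  Distance 5: (row=4, col=2), (row=5, col=1)
  Distance 6: (row=5, col=2)
Total reachable: 18 (grid has 18 open cells total)

Answer: Reachable cells: 18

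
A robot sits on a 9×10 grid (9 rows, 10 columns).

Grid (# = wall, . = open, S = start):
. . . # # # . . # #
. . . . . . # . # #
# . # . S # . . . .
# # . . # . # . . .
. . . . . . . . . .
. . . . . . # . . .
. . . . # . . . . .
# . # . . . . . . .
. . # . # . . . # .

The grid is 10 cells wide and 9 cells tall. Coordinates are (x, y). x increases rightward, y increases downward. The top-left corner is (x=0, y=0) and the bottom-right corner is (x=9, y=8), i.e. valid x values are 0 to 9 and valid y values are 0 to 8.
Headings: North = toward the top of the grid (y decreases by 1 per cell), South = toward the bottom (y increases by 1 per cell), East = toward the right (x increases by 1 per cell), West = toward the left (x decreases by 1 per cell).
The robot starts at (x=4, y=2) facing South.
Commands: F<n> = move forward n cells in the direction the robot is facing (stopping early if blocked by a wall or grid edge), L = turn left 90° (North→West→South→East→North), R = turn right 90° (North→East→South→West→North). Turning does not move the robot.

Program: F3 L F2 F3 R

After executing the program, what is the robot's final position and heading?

Answer: Final position: (x=4, y=2), facing South

Derivation:
Start: (x=4, y=2), facing South
  F3: move forward 0/3 (blocked), now at (x=4, y=2)
  L: turn left, now facing East
  F2: move forward 0/2 (blocked), now at (x=4, y=2)
  F3: move forward 0/3 (blocked), now at (x=4, y=2)
  R: turn right, now facing South
Final: (x=4, y=2), facing South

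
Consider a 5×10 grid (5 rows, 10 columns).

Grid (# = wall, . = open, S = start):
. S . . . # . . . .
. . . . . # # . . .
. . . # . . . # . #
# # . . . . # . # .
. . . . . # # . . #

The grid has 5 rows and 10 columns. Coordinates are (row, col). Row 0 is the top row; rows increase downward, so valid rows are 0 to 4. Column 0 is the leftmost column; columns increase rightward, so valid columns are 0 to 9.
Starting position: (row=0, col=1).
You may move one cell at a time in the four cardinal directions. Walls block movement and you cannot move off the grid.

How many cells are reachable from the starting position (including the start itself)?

BFS flood-fill from (row=0, col=1):
  Distance 0: (row=0, col=1)
  Distance 1: (row=0, col=0), (row=0, col=2), (row=1, col=1)
  Distance 2: (row=0, col=3), (row=1, col=0), (row=1, col=2), (row=2, col=1)
  Distance 3: (row=0, col=4), (row=1, col=3), (row=2, col=0), (row=2, col=2)
  Distance 4: (row=1, col=4), (row=3, col=2)
  Distance 5: (row=2, col=4), (row=3, col=3), (row=4, col=2)
  Distance 6: (row=2, col=5), (row=3, col=4), (row=4, col=1), (row=4, col=3)
  Distance 7: (row=2, col=6), (row=3, col=5), (row=4, col=0), (row=4, col=4)
Total reachable: 25 (grid has 37 open cells total)

Answer: Reachable cells: 25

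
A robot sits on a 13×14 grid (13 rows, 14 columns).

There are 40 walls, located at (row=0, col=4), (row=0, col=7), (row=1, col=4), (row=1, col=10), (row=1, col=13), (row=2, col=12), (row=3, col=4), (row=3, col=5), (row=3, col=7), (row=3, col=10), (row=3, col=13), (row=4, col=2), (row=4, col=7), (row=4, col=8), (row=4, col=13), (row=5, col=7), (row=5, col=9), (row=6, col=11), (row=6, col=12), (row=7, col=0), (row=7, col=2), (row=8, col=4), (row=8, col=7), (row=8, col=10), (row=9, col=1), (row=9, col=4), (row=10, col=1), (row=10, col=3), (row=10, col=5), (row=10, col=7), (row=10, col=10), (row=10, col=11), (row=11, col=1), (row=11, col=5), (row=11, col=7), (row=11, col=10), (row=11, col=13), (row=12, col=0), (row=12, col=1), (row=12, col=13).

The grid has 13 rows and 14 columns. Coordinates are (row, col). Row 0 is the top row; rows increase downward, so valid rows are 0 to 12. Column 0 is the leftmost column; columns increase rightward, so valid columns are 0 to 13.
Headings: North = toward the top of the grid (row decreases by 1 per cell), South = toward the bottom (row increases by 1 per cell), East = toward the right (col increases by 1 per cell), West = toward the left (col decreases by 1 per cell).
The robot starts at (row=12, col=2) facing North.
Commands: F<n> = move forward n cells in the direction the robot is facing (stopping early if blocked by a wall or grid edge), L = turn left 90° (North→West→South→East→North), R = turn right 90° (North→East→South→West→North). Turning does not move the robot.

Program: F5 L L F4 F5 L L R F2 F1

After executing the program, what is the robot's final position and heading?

Answer: Final position: (row=12, col=5), facing East

Derivation:
Start: (row=12, col=2), facing North
  F5: move forward 4/5 (blocked), now at (row=8, col=2)
  L: turn left, now facing West
  L: turn left, now facing South
  F4: move forward 4, now at (row=12, col=2)
  F5: move forward 0/5 (blocked), now at (row=12, col=2)
  L: turn left, now facing East
  L: turn left, now facing North
  R: turn right, now facing East
  F2: move forward 2, now at (row=12, col=4)
  F1: move forward 1, now at (row=12, col=5)
Final: (row=12, col=5), facing East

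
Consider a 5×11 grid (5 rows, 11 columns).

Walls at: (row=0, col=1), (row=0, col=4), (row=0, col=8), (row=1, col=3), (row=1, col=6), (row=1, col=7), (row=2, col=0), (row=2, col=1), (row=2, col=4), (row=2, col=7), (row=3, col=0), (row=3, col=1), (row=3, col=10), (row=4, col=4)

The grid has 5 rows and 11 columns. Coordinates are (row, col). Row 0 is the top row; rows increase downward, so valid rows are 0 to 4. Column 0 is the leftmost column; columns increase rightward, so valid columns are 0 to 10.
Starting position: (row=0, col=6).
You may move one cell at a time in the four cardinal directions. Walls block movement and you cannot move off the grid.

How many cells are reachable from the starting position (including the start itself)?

Answer: Reachable cells: 41

Derivation:
BFS flood-fill from (row=0, col=6):
  Distance 0: (row=0, col=6)
  Distance 1: (row=0, col=5), (row=0, col=7)
  Distance 2: (row=1, col=5)
  Distance 3: (row=1, col=4), (row=2, col=5)
  Distance 4: (row=2, col=6), (row=3, col=5)
  Distance 5: (row=3, col=4), (row=3, col=6), (row=4, col=5)
  Distance 6: (row=3, col=3), (row=3, col=7), (row=4, col=6)
  Distance 7: (row=2, col=3), (row=3, col=2), (row=3, col=8), (row=4, col=3), (row=4, col=7)
  Distance 8: (row=2, col=2), (row=2, col=8), (row=3, col=9), (row=4, col=2), (row=4, col=8)
  Distance 9: (row=1, col=2), (row=1, col=8), (row=2, col=9), (row=4, col=1), (row=4, col=9)
  Distance 10: (row=0, col=2), (row=1, col=1), (row=1, col=9), (row=2, col=10), (row=4, col=0), (row=4, col=10)
  Distance 11: (row=0, col=3), (row=0, col=9), (row=1, col=0), (row=1, col=10)
  Distance 12: (row=0, col=0), (row=0, col=10)
Total reachable: 41 (grid has 41 open cells total)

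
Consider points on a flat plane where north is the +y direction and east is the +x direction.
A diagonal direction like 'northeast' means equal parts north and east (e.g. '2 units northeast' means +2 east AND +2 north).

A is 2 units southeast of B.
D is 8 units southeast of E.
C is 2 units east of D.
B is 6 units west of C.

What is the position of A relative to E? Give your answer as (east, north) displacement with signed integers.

Place E at the origin (east=0, north=0).
  D is 8 units southeast of E: delta (east=+8, north=-8); D at (east=8, north=-8).
  C is 2 units east of D: delta (east=+2, north=+0); C at (east=10, north=-8).
  B is 6 units west of C: delta (east=-6, north=+0); B at (east=4, north=-8).
  A is 2 units southeast of B: delta (east=+2, north=-2); A at (east=6, north=-10).
Therefore A relative to E: (east=6, north=-10).

Answer: A is at (east=6, north=-10) relative to E.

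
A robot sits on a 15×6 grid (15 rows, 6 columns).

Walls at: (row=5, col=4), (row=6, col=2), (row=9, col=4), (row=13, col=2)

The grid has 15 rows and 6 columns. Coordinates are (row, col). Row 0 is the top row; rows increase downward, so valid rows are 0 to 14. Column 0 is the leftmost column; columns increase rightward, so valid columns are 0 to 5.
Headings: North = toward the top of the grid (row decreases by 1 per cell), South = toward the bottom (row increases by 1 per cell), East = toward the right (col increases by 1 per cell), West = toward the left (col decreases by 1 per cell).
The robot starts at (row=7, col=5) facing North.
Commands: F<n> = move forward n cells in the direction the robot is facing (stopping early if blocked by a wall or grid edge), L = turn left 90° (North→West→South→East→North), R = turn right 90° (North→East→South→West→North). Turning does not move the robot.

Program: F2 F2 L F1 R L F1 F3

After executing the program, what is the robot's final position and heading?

Answer: Final position: (row=3, col=0), facing West

Derivation:
Start: (row=7, col=5), facing North
  F2: move forward 2, now at (row=5, col=5)
  F2: move forward 2, now at (row=3, col=5)
  L: turn left, now facing West
  F1: move forward 1, now at (row=3, col=4)
  R: turn right, now facing North
  L: turn left, now facing West
  F1: move forward 1, now at (row=3, col=3)
  F3: move forward 3, now at (row=3, col=0)
Final: (row=3, col=0), facing West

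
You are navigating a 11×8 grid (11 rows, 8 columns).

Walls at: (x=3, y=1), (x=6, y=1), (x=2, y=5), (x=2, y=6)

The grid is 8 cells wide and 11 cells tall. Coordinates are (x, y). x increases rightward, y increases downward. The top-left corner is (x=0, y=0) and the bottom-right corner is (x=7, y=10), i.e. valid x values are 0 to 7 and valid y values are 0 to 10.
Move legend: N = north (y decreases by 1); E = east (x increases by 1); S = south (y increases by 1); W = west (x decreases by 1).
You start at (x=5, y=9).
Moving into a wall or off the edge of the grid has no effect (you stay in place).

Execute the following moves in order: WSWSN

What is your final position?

Start: (x=5, y=9)
  W (west): (x=5, y=9) -> (x=4, y=9)
  S (south): (x=4, y=9) -> (x=4, y=10)
  W (west): (x=4, y=10) -> (x=3, y=10)
  S (south): blocked, stay at (x=3, y=10)
  N (north): (x=3, y=10) -> (x=3, y=9)
Final: (x=3, y=9)

Answer: Final position: (x=3, y=9)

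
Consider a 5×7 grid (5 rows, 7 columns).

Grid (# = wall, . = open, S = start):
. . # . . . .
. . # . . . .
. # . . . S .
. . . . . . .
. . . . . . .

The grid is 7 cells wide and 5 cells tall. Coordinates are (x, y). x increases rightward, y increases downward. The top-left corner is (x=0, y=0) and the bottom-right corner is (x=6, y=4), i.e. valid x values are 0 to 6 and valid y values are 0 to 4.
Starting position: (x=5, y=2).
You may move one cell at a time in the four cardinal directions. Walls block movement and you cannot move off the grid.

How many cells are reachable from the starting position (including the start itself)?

BFS flood-fill from (x=5, y=2):
  Distance 0: (x=5, y=2)
  Distance 1: (x=5, y=1), (x=4, y=2), (x=6, y=2), (x=5, y=3)
  Distance 2: (x=5, y=0), (x=4, y=1), (x=6, y=1), (x=3, y=2), (x=4, y=3), (x=6, y=3), (x=5, y=4)
  Distance 3: (x=4, y=0), (x=6, y=0), (x=3, y=1), (x=2, y=2), (x=3, y=3), (x=4, y=4), (x=6, y=4)
  Distance 4: (x=3, y=0), (x=2, y=3), (x=3, y=4)
  Distance 5: (x=1, y=3), (x=2, y=4)
  Distance 6: (x=0, y=3), (x=1, y=4)
  Distance 7: (x=0, y=2), (x=0, y=4)
  Distance 8: (x=0, y=1)
  Distance 9: (x=0, y=0), (x=1, y=1)
  Distance 10: (x=1, y=0)
Total reachable: 32 (grid has 32 open cells total)

Answer: Reachable cells: 32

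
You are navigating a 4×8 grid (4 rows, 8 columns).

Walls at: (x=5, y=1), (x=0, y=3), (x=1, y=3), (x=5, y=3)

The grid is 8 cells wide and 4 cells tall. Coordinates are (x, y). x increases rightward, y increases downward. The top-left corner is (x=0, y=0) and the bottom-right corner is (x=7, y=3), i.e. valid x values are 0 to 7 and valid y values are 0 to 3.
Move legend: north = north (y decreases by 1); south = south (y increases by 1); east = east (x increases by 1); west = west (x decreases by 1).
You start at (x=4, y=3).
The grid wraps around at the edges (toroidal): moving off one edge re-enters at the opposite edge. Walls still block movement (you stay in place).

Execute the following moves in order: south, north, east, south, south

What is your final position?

Start: (x=4, y=3)
  south (south): (x=4, y=3) -> (x=4, y=0)
  north (north): (x=4, y=0) -> (x=4, y=3)
  east (east): blocked, stay at (x=4, y=3)
  south (south): (x=4, y=3) -> (x=4, y=0)
  south (south): (x=4, y=0) -> (x=4, y=1)
Final: (x=4, y=1)

Answer: Final position: (x=4, y=1)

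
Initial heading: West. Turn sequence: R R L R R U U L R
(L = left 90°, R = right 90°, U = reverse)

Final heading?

Start: West
  R (right (90° clockwise)) -> North
  R (right (90° clockwise)) -> East
  L (left (90° counter-clockwise)) -> North
  R (right (90° clockwise)) -> East
  R (right (90° clockwise)) -> South
  U (U-turn (180°)) -> North
  U (U-turn (180°)) -> South
  L (left (90° counter-clockwise)) -> East
  R (right (90° clockwise)) -> South
Final: South

Answer: Final heading: South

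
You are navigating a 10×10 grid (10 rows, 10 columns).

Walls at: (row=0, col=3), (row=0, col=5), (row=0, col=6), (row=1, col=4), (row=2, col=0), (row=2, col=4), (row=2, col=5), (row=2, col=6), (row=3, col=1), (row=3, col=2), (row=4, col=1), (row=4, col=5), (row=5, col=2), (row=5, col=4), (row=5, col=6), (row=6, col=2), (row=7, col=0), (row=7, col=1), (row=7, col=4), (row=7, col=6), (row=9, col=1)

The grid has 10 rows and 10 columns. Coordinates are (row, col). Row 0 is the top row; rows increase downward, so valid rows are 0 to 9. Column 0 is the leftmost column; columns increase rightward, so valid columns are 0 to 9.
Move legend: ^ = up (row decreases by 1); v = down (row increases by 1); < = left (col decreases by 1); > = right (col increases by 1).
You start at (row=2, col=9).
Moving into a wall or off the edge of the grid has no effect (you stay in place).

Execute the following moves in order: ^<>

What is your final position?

Start: (row=2, col=9)
  ^ (up): (row=2, col=9) -> (row=1, col=9)
  < (left): (row=1, col=9) -> (row=1, col=8)
  > (right): (row=1, col=8) -> (row=1, col=9)
Final: (row=1, col=9)

Answer: Final position: (row=1, col=9)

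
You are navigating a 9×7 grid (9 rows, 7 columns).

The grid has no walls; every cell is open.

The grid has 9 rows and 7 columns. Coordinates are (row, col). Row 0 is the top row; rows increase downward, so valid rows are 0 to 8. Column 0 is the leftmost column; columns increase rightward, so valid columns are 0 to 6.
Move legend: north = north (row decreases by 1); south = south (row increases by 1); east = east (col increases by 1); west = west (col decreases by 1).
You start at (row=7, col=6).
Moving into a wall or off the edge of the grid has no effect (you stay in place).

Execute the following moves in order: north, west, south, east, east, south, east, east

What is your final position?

Answer: Final position: (row=8, col=6)

Derivation:
Start: (row=7, col=6)
  north (north): (row=7, col=6) -> (row=6, col=6)
  west (west): (row=6, col=6) -> (row=6, col=5)
  south (south): (row=6, col=5) -> (row=7, col=5)
  east (east): (row=7, col=5) -> (row=7, col=6)
  east (east): blocked, stay at (row=7, col=6)
  south (south): (row=7, col=6) -> (row=8, col=6)
  east (east): blocked, stay at (row=8, col=6)
  east (east): blocked, stay at (row=8, col=6)
Final: (row=8, col=6)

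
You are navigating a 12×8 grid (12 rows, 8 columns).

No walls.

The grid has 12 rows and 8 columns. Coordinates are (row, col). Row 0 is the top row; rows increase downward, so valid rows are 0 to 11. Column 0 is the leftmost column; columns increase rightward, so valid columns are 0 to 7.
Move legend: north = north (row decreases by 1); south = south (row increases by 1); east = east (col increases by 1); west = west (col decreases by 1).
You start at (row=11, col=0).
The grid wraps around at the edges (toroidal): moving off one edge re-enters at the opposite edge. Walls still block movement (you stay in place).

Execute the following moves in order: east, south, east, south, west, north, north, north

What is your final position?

Start: (row=11, col=0)
  east (east): (row=11, col=0) -> (row=11, col=1)
  south (south): (row=11, col=1) -> (row=0, col=1)
  east (east): (row=0, col=1) -> (row=0, col=2)
  south (south): (row=0, col=2) -> (row=1, col=2)
  west (west): (row=1, col=2) -> (row=1, col=1)
  north (north): (row=1, col=1) -> (row=0, col=1)
  north (north): (row=0, col=1) -> (row=11, col=1)
  north (north): (row=11, col=1) -> (row=10, col=1)
Final: (row=10, col=1)

Answer: Final position: (row=10, col=1)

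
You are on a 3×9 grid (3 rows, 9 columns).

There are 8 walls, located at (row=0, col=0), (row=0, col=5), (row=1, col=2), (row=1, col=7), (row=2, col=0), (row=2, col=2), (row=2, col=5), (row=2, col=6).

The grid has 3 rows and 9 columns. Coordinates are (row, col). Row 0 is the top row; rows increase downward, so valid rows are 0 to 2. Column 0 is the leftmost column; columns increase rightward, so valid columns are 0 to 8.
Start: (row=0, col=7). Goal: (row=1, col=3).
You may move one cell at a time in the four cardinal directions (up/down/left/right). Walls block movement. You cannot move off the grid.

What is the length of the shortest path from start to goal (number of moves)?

BFS from (row=0, col=7) until reaching (row=1, col=3):
  Distance 0: (row=0, col=7)
  Distance 1: (row=0, col=6), (row=0, col=8)
  Distance 2: (row=1, col=6), (row=1, col=8)
  Distance 3: (row=1, col=5), (row=2, col=8)
  Distance 4: (row=1, col=4), (row=2, col=7)
  Distance 5: (row=0, col=4), (row=1, col=3), (row=2, col=4)  <- goal reached here
One shortest path (5 moves): (row=0, col=7) -> (row=0, col=6) -> (row=1, col=6) -> (row=1, col=5) -> (row=1, col=4) -> (row=1, col=3)

Answer: Shortest path length: 5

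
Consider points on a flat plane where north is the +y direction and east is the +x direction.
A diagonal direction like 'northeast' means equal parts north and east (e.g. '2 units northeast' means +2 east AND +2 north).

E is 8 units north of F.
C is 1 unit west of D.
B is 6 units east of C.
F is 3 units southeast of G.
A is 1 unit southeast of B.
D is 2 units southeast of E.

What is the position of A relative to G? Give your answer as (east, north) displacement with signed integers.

Place G at the origin (east=0, north=0).
  F is 3 units southeast of G: delta (east=+3, north=-3); F at (east=3, north=-3).
  E is 8 units north of F: delta (east=+0, north=+8); E at (east=3, north=5).
  D is 2 units southeast of E: delta (east=+2, north=-2); D at (east=5, north=3).
  C is 1 unit west of D: delta (east=-1, north=+0); C at (east=4, north=3).
  B is 6 units east of C: delta (east=+6, north=+0); B at (east=10, north=3).
  A is 1 unit southeast of B: delta (east=+1, north=-1); A at (east=11, north=2).
Therefore A relative to G: (east=11, north=2).

Answer: A is at (east=11, north=2) relative to G.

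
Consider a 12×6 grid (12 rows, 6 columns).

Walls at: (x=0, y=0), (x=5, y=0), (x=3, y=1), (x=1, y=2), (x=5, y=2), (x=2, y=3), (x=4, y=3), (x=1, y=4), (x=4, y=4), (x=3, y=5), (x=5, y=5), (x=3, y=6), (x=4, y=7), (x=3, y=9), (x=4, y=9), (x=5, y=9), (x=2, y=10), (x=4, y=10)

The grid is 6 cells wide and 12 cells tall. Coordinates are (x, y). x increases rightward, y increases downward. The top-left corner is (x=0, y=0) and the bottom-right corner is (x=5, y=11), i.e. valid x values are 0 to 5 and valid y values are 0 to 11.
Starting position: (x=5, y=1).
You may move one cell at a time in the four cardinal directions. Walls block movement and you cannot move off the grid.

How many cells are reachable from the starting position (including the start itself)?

BFS flood-fill from (x=5, y=1):
  Distance 0: (x=5, y=1)
  Distance 1: (x=4, y=1)
  Distance 2: (x=4, y=0), (x=4, y=2)
  Distance 3: (x=3, y=0), (x=3, y=2)
  Distance 4: (x=2, y=0), (x=2, y=2), (x=3, y=3)
  Distance 5: (x=1, y=0), (x=2, y=1), (x=3, y=4)
  Distance 6: (x=1, y=1), (x=2, y=4)
  Distance 7: (x=0, y=1), (x=2, y=5)
  Distance 8: (x=0, y=2), (x=1, y=5), (x=2, y=6)
  Distance 9: (x=0, y=3), (x=0, y=5), (x=1, y=6), (x=2, y=7)
  Distance 10: (x=1, y=3), (x=0, y=4), (x=0, y=6), (x=1, y=7), (x=3, y=7), (x=2, y=8)
  Distance 11: (x=0, y=7), (x=1, y=8), (x=3, y=8), (x=2, y=9)
  Distance 12: (x=0, y=8), (x=4, y=8), (x=1, y=9)
  Distance 13: (x=5, y=8), (x=0, y=9), (x=1, y=10)
  Distance 14: (x=5, y=7), (x=0, y=10), (x=1, y=11)
  Distance 15: (x=5, y=6), (x=0, y=11), (x=2, y=11)
  Distance 16: (x=4, y=6), (x=3, y=11)
  Distance 17: (x=4, y=5), (x=3, y=10), (x=4, y=11)
  Distance 18: (x=5, y=11)
  Distance 19: (x=5, y=10)
Total reachable: 52 (grid has 54 open cells total)

Answer: Reachable cells: 52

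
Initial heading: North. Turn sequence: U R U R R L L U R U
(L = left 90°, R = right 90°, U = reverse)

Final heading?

Answer: Final heading: South

Derivation:
Start: North
  U (U-turn (180°)) -> South
  R (right (90° clockwise)) -> West
  U (U-turn (180°)) -> East
  R (right (90° clockwise)) -> South
  R (right (90° clockwise)) -> West
  L (left (90° counter-clockwise)) -> South
  L (left (90° counter-clockwise)) -> East
  U (U-turn (180°)) -> West
  R (right (90° clockwise)) -> North
  U (U-turn (180°)) -> South
Final: South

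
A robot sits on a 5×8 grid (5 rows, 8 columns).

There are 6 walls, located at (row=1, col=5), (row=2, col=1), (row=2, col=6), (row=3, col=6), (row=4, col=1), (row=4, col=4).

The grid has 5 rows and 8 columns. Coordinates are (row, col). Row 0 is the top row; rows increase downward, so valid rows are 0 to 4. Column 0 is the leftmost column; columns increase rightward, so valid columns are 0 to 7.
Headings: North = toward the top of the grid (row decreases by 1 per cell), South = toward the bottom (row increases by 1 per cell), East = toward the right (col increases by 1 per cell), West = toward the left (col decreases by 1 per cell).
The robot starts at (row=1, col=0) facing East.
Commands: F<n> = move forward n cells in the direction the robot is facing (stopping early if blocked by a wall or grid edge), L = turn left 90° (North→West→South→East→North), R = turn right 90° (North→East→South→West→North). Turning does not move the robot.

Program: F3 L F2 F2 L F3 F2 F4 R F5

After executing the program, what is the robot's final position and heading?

Start: (row=1, col=0), facing East
  F3: move forward 3, now at (row=1, col=3)
  L: turn left, now facing North
  F2: move forward 1/2 (blocked), now at (row=0, col=3)
  F2: move forward 0/2 (blocked), now at (row=0, col=3)
  L: turn left, now facing West
  F3: move forward 3, now at (row=0, col=0)
  F2: move forward 0/2 (blocked), now at (row=0, col=0)
  F4: move forward 0/4 (blocked), now at (row=0, col=0)
  R: turn right, now facing North
  F5: move forward 0/5 (blocked), now at (row=0, col=0)
Final: (row=0, col=0), facing North

Answer: Final position: (row=0, col=0), facing North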